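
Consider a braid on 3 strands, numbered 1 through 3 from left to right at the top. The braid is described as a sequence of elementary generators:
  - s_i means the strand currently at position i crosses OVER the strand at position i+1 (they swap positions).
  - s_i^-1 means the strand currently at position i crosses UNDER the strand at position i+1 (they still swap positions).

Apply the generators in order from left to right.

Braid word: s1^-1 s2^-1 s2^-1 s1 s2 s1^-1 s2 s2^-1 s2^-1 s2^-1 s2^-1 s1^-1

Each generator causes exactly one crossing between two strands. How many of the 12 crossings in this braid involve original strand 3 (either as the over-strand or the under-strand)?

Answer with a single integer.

Answer: 5

Derivation:
Gen 1: crossing 1x2. Involves strand 3? no. Count so far: 0
Gen 2: crossing 1x3. Involves strand 3? yes. Count so far: 1
Gen 3: crossing 3x1. Involves strand 3? yes. Count so far: 2
Gen 4: crossing 2x1. Involves strand 3? no. Count so far: 2
Gen 5: crossing 2x3. Involves strand 3? yes. Count so far: 3
Gen 6: crossing 1x3. Involves strand 3? yes. Count so far: 4
Gen 7: crossing 1x2. Involves strand 3? no. Count so far: 4
Gen 8: crossing 2x1. Involves strand 3? no. Count so far: 4
Gen 9: crossing 1x2. Involves strand 3? no. Count so far: 4
Gen 10: crossing 2x1. Involves strand 3? no. Count so far: 4
Gen 11: crossing 1x2. Involves strand 3? no. Count so far: 4
Gen 12: crossing 3x2. Involves strand 3? yes. Count so far: 5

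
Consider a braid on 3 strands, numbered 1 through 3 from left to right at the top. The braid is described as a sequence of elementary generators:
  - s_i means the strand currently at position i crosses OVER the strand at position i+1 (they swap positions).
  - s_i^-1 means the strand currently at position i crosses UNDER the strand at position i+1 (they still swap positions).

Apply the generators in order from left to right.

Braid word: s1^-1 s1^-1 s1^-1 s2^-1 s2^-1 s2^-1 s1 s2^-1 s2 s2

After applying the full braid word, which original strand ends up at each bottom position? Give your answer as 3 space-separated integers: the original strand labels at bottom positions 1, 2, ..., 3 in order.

Answer: 3 1 2

Derivation:
Gen 1 (s1^-1): strand 1 crosses under strand 2. Perm now: [2 1 3]
Gen 2 (s1^-1): strand 2 crosses under strand 1. Perm now: [1 2 3]
Gen 3 (s1^-1): strand 1 crosses under strand 2. Perm now: [2 1 3]
Gen 4 (s2^-1): strand 1 crosses under strand 3. Perm now: [2 3 1]
Gen 5 (s2^-1): strand 3 crosses under strand 1. Perm now: [2 1 3]
Gen 6 (s2^-1): strand 1 crosses under strand 3. Perm now: [2 3 1]
Gen 7 (s1): strand 2 crosses over strand 3. Perm now: [3 2 1]
Gen 8 (s2^-1): strand 2 crosses under strand 1. Perm now: [3 1 2]
Gen 9 (s2): strand 1 crosses over strand 2. Perm now: [3 2 1]
Gen 10 (s2): strand 2 crosses over strand 1. Perm now: [3 1 2]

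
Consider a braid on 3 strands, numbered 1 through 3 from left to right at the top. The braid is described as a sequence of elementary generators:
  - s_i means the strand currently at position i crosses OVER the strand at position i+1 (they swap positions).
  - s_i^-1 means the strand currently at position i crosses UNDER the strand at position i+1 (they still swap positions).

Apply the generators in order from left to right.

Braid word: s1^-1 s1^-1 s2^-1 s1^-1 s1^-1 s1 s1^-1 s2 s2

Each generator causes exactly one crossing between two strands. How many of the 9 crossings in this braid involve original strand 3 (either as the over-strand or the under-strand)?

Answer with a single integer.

Gen 1: crossing 1x2. Involves strand 3? no. Count so far: 0
Gen 2: crossing 2x1. Involves strand 3? no. Count so far: 0
Gen 3: crossing 2x3. Involves strand 3? yes. Count so far: 1
Gen 4: crossing 1x3. Involves strand 3? yes. Count so far: 2
Gen 5: crossing 3x1. Involves strand 3? yes. Count so far: 3
Gen 6: crossing 1x3. Involves strand 3? yes. Count so far: 4
Gen 7: crossing 3x1. Involves strand 3? yes. Count so far: 5
Gen 8: crossing 3x2. Involves strand 3? yes. Count so far: 6
Gen 9: crossing 2x3. Involves strand 3? yes. Count so far: 7

Answer: 7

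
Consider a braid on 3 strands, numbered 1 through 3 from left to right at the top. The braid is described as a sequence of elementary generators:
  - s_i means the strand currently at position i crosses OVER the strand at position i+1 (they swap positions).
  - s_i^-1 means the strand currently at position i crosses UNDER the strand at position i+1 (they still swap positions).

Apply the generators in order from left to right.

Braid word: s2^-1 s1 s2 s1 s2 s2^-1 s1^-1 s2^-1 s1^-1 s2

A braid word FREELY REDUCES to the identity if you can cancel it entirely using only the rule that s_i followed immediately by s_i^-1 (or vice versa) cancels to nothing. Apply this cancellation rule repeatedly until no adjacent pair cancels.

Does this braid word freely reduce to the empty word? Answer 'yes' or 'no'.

Answer: yes

Derivation:
Gen 1 (s2^-1): push. Stack: [s2^-1]
Gen 2 (s1): push. Stack: [s2^-1 s1]
Gen 3 (s2): push. Stack: [s2^-1 s1 s2]
Gen 4 (s1): push. Stack: [s2^-1 s1 s2 s1]
Gen 5 (s2): push. Stack: [s2^-1 s1 s2 s1 s2]
Gen 6 (s2^-1): cancels prior s2. Stack: [s2^-1 s1 s2 s1]
Gen 7 (s1^-1): cancels prior s1. Stack: [s2^-1 s1 s2]
Gen 8 (s2^-1): cancels prior s2. Stack: [s2^-1 s1]
Gen 9 (s1^-1): cancels prior s1. Stack: [s2^-1]
Gen 10 (s2): cancels prior s2^-1. Stack: []
Reduced word: (empty)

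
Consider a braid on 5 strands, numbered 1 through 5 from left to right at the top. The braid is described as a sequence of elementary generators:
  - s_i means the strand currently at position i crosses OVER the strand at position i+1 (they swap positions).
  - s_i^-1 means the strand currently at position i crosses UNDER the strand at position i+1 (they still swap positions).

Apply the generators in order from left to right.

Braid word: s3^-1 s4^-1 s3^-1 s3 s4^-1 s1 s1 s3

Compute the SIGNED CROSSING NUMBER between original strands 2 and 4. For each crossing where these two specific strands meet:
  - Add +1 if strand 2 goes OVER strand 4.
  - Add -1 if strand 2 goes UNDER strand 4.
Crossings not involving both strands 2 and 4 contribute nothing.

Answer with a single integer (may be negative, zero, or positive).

Answer: 0

Derivation:
Gen 1: crossing 3x4. Both 2&4? no. Sum: 0
Gen 2: crossing 3x5. Both 2&4? no. Sum: 0
Gen 3: crossing 4x5. Both 2&4? no. Sum: 0
Gen 4: crossing 5x4. Both 2&4? no. Sum: 0
Gen 5: crossing 5x3. Both 2&4? no. Sum: 0
Gen 6: crossing 1x2. Both 2&4? no. Sum: 0
Gen 7: crossing 2x1. Both 2&4? no. Sum: 0
Gen 8: crossing 4x3. Both 2&4? no. Sum: 0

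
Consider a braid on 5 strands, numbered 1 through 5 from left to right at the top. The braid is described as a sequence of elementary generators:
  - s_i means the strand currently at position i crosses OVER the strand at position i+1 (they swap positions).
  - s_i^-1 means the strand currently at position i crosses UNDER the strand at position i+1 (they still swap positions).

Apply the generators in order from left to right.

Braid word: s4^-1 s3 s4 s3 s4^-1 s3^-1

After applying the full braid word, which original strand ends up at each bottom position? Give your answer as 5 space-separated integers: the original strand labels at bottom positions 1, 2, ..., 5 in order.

Answer: 1 2 3 4 5

Derivation:
Gen 1 (s4^-1): strand 4 crosses under strand 5. Perm now: [1 2 3 5 4]
Gen 2 (s3): strand 3 crosses over strand 5. Perm now: [1 2 5 3 4]
Gen 3 (s4): strand 3 crosses over strand 4. Perm now: [1 2 5 4 3]
Gen 4 (s3): strand 5 crosses over strand 4. Perm now: [1 2 4 5 3]
Gen 5 (s4^-1): strand 5 crosses under strand 3. Perm now: [1 2 4 3 5]
Gen 6 (s3^-1): strand 4 crosses under strand 3. Perm now: [1 2 3 4 5]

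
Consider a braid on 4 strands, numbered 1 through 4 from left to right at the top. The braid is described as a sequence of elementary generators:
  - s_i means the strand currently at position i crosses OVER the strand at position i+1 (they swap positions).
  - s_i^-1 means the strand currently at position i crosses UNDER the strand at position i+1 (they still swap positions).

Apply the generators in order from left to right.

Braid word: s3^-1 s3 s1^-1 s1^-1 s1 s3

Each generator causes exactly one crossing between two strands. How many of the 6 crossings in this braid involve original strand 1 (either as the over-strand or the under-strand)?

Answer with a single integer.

Answer: 3

Derivation:
Gen 1: crossing 3x4. Involves strand 1? no. Count so far: 0
Gen 2: crossing 4x3. Involves strand 1? no. Count so far: 0
Gen 3: crossing 1x2. Involves strand 1? yes. Count so far: 1
Gen 4: crossing 2x1. Involves strand 1? yes. Count so far: 2
Gen 5: crossing 1x2. Involves strand 1? yes. Count so far: 3
Gen 6: crossing 3x4. Involves strand 1? no. Count so far: 3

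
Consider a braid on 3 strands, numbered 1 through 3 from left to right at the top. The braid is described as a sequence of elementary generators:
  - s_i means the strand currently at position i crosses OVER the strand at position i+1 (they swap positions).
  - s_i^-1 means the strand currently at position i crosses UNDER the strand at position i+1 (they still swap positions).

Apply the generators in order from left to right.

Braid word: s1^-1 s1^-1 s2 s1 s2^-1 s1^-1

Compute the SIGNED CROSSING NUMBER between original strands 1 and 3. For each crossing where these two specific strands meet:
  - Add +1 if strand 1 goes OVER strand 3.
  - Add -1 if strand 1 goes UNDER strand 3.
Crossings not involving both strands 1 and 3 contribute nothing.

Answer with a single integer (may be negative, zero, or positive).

Answer: 1

Derivation:
Gen 1: crossing 1x2. Both 1&3? no. Sum: 0
Gen 2: crossing 2x1. Both 1&3? no. Sum: 0
Gen 3: crossing 2x3. Both 1&3? no. Sum: 0
Gen 4: 1 over 3. Both 1&3? yes. Contrib: +1. Sum: 1
Gen 5: crossing 1x2. Both 1&3? no. Sum: 1
Gen 6: crossing 3x2. Both 1&3? no. Sum: 1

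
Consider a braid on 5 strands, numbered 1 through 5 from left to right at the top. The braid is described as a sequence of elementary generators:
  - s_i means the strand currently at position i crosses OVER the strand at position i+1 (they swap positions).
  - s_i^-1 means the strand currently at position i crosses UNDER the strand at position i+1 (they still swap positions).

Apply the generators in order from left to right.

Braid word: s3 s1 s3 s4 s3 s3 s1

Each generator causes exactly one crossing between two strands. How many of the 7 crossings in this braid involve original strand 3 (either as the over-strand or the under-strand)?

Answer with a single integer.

Answer: 4

Derivation:
Gen 1: crossing 3x4. Involves strand 3? yes. Count so far: 1
Gen 2: crossing 1x2. Involves strand 3? no. Count so far: 1
Gen 3: crossing 4x3. Involves strand 3? yes. Count so far: 2
Gen 4: crossing 4x5. Involves strand 3? no. Count so far: 2
Gen 5: crossing 3x5. Involves strand 3? yes. Count so far: 3
Gen 6: crossing 5x3. Involves strand 3? yes. Count so far: 4
Gen 7: crossing 2x1. Involves strand 3? no. Count so far: 4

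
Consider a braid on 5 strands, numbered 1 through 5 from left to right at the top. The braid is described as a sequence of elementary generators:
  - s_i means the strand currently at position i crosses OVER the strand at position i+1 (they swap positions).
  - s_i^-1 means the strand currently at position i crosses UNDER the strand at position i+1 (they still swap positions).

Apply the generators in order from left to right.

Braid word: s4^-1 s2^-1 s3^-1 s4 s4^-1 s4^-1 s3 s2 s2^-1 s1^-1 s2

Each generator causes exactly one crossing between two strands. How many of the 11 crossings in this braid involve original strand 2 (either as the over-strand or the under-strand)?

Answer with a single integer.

Answer: 5

Derivation:
Gen 1: crossing 4x5. Involves strand 2? no. Count so far: 0
Gen 2: crossing 2x3. Involves strand 2? yes. Count so far: 1
Gen 3: crossing 2x5. Involves strand 2? yes. Count so far: 2
Gen 4: crossing 2x4. Involves strand 2? yes. Count so far: 3
Gen 5: crossing 4x2. Involves strand 2? yes. Count so far: 4
Gen 6: crossing 2x4. Involves strand 2? yes. Count so far: 5
Gen 7: crossing 5x4. Involves strand 2? no. Count so far: 5
Gen 8: crossing 3x4. Involves strand 2? no. Count so far: 5
Gen 9: crossing 4x3. Involves strand 2? no. Count so far: 5
Gen 10: crossing 1x3. Involves strand 2? no. Count so far: 5
Gen 11: crossing 1x4. Involves strand 2? no. Count so far: 5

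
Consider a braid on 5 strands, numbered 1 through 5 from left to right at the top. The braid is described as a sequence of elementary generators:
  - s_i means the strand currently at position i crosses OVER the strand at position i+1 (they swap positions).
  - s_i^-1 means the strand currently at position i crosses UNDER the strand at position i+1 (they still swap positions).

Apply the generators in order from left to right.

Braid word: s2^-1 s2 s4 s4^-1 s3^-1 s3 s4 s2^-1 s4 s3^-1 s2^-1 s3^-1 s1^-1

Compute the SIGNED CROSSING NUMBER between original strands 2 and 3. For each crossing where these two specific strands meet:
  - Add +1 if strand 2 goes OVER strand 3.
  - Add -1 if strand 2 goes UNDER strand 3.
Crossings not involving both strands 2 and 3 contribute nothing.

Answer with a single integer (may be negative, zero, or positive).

Gen 1: 2 under 3. Both 2&3? yes. Contrib: -1. Sum: -1
Gen 2: 3 over 2. Both 2&3? yes. Contrib: -1. Sum: -2
Gen 3: crossing 4x5. Both 2&3? no. Sum: -2
Gen 4: crossing 5x4. Both 2&3? no. Sum: -2
Gen 5: crossing 3x4. Both 2&3? no. Sum: -2
Gen 6: crossing 4x3. Both 2&3? no. Sum: -2
Gen 7: crossing 4x5. Both 2&3? no. Sum: -2
Gen 8: 2 under 3. Both 2&3? yes. Contrib: -1. Sum: -3
Gen 9: crossing 5x4. Both 2&3? no. Sum: -3
Gen 10: crossing 2x4. Both 2&3? no. Sum: -3
Gen 11: crossing 3x4. Both 2&3? no. Sum: -3
Gen 12: 3 under 2. Both 2&3? yes. Contrib: +1. Sum: -2
Gen 13: crossing 1x4. Both 2&3? no. Sum: -2

Answer: -2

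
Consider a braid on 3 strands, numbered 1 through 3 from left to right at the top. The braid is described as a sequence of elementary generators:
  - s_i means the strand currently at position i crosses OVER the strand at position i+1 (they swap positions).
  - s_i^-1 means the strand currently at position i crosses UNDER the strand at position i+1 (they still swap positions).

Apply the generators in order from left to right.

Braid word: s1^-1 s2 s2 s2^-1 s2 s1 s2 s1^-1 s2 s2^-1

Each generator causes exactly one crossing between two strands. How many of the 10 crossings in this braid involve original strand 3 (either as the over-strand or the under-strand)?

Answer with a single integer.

Answer: 6

Derivation:
Gen 1: crossing 1x2. Involves strand 3? no. Count so far: 0
Gen 2: crossing 1x3. Involves strand 3? yes. Count so far: 1
Gen 3: crossing 3x1. Involves strand 3? yes. Count so far: 2
Gen 4: crossing 1x3. Involves strand 3? yes. Count so far: 3
Gen 5: crossing 3x1. Involves strand 3? yes. Count so far: 4
Gen 6: crossing 2x1. Involves strand 3? no. Count so far: 4
Gen 7: crossing 2x3. Involves strand 3? yes. Count so far: 5
Gen 8: crossing 1x3. Involves strand 3? yes. Count so far: 6
Gen 9: crossing 1x2. Involves strand 3? no. Count so far: 6
Gen 10: crossing 2x1. Involves strand 3? no. Count so far: 6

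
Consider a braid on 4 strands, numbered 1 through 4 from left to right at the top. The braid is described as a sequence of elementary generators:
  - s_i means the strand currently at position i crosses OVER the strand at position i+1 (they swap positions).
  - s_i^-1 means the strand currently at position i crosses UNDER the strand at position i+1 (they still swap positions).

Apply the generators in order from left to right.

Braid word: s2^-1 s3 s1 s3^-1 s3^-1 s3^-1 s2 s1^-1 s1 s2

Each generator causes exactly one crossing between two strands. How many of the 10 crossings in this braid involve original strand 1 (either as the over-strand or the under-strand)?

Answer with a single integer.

Answer: 3

Derivation:
Gen 1: crossing 2x3. Involves strand 1? no. Count so far: 0
Gen 2: crossing 2x4. Involves strand 1? no. Count so far: 0
Gen 3: crossing 1x3. Involves strand 1? yes. Count so far: 1
Gen 4: crossing 4x2. Involves strand 1? no. Count so far: 1
Gen 5: crossing 2x4. Involves strand 1? no. Count so far: 1
Gen 6: crossing 4x2. Involves strand 1? no. Count so far: 1
Gen 7: crossing 1x2. Involves strand 1? yes. Count so far: 2
Gen 8: crossing 3x2. Involves strand 1? no. Count so far: 2
Gen 9: crossing 2x3. Involves strand 1? no. Count so far: 2
Gen 10: crossing 2x1. Involves strand 1? yes. Count so far: 3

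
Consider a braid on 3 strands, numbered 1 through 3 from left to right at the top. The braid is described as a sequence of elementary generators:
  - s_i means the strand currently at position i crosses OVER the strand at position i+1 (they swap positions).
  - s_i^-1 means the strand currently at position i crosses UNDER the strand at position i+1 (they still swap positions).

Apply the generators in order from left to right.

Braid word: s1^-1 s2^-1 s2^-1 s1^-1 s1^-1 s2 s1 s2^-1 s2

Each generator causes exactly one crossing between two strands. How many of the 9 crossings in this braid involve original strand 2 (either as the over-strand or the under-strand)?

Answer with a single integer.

Gen 1: crossing 1x2. Involves strand 2? yes. Count so far: 1
Gen 2: crossing 1x3. Involves strand 2? no. Count so far: 1
Gen 3: crossing 3x1. Involves strand 2? no. Count so far: 1
Gen 4: crossing 2x1. Involves strand 2? yes. Count so far: 2
Gen 5: crossing 1x2. Involves strand 2? yes. Count so far: 3
Gen 6: crossing 1x3. Involves strand 2? no. Count so far: 3
Gen 7: crossing 2x3. Involves strand 2? yes. Count so far: 4
Gen 8: crossing 2x1. Involves strand 2? yes. Count so far: 5
Gen 9: crossing 1x2. Involves strand 2? yes. Count so far: 6

Answer: 6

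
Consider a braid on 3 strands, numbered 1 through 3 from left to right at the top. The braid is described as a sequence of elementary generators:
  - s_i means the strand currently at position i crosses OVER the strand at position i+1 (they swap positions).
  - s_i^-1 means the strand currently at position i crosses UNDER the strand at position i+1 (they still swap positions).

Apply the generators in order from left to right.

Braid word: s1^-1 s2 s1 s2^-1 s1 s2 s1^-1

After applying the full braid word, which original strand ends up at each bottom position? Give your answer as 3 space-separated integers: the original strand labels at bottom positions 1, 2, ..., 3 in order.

Answer: 2 1 3

Derivation:
Gen 1 (s1^-1): strand 1 crosses under strand 2. Perm now: [2 1 3]
Gen 2 (s2): strand 1 crosses over strand 3. Perm now: [2 3 1]
Gen 3 (s1): strand 2 crosses over strand 3. Perm now: [3 2 1]
Gen 4 (s2^-1): strand 2 crosses under strand 1. Perm now: [3 1 2]
Gen 5 (s1): strand 3 crosses over strand 1. Perm now: [1 3 2]
Gen 6 (s2): strand 3 crosses over strand 2. Perm now: [1 2 3]
Gen 7 (s1^-1): strand 1 crosses under strand 2. Perm now: [2 1 3]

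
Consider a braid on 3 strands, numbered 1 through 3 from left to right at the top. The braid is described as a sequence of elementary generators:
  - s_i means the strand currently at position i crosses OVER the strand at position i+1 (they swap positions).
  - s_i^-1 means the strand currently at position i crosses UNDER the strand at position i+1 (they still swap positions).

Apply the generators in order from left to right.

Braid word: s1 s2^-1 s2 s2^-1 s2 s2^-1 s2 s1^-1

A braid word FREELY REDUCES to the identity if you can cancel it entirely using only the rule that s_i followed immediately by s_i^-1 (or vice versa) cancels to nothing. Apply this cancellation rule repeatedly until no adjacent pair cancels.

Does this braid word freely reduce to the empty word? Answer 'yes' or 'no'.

Gen 1 (s1): push. Stack: [s1]
Gen 2 (s2^-1): push. Stack: [s1 s2^-1]
Gen 3 (s2): cancels prior s2^-1. Stack: [s1]
Gen 4 (s2^-1): push. Stack: [s1 s2^-1]
Gen 5 (s2): cancels prior s2^-1. Stack: [s1]
Gen 6 (s2^-1): push. Stack: [s1 s2^-1]
Gen 7 (s2): cancels prior s2^-1. Stack: [s1]
Gen 8 (s1^-1): cancels prior s1. Stack: []
Reduced word: (empty)

Answer: yes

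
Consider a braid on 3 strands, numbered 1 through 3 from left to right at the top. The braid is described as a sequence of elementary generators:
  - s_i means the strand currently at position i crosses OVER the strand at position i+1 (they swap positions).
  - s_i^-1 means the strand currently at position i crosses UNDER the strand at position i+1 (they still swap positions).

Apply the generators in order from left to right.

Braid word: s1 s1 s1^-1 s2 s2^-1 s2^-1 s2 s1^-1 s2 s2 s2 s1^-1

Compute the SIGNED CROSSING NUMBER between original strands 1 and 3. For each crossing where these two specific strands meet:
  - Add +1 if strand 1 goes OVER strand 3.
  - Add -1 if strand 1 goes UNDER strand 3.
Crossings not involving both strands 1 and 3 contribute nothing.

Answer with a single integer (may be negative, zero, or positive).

Answer: -1

Derivation:
Gen 1: crossing 1x2. Both 1&3? no. Sum: 0
Gen 2: crossing 2x1. Both 1&3? no. Sum: 0
Gen 3: crossing 1x2. Both 1&3? no. Sum: 0
Gen 4: 1 over 3. Both 1&3? yes. Contrib: +1. Sum: 1
Gen 5: 3 under 1. Both 1&3? yes. Contrib: +1. Sum: 2
Gen 6: 1 under 3. Both 1&3? yes. Contrib: -1. Sum: 1
Gen 7: 3 over 1. Both 1&3? yes. Contrib: -1. Sum: 0
Gen 8: crossing 2x1. Both 1&3? no. Sum: 0
Gen 9: crossing 2x3. Both 1&3? no. Sum: 0
Gen 10: crossing 3x2. Both 1&3? no. Sum: 0
Gen 11: crossing 2x3. Both 1&3? no. Sum: 0
Gen 12: 1 under 3. Both 1&3? yes. Contrib: -1. Sum: -1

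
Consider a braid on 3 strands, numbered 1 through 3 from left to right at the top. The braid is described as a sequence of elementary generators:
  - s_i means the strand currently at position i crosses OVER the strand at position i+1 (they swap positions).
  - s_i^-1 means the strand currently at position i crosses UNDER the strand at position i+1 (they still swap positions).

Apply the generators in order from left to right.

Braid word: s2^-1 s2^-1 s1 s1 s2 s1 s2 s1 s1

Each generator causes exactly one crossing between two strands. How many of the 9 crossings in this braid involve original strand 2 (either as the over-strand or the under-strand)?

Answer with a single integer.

Gen 1: crossing 2x3. Involves strand 2? yes. Count so far: 1
Gen 2: crossing 3x2. Involves strand 2? yes. Count so far: 2
Gen 3: crossing 1x2. Involves strand 2? yes. Count so far: 3
Gen 4: crossing 2x1. Involves strand 2? yes. Count so far: 4
Gen 5: crossing 2x3. Involves strand 2? yes. Count so far: 5
Gen 6: crossing 1x3. Involves strand 2? no. Count so far: 5
Gen 7: crossing 1x2. Involves strand 2? yes. Count so far: 6
Gen 8: crossing 3x2. Involves strand 2? yes. Count so far: 7
Gen 9: crossing 2x3. Involves strand 2? yes. Count so far: 8

Answer: 8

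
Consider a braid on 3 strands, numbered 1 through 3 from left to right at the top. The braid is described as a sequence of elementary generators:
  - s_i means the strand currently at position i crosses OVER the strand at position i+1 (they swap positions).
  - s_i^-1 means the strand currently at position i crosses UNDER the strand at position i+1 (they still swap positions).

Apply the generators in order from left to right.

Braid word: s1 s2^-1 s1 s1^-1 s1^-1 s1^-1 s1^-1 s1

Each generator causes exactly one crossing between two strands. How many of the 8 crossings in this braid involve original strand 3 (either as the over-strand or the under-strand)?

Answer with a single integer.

Answer: 7

Derivation:
Gen 1: crossing 1x2. Involves strand 3? no. Count so far: 0
Gen 2: crossing 1x3. Involves strand 3? yes. Count so far: 1
Gen 3: crossing 2x3. Involves strand 3? yes. Count so far: 2
Gen 4: crossing 3x2. Involves strand 3? yes. Count so far: 3
Gen 5: crossing 2x3. Involves strand 3? yes. Count so far: 4
Gen 6: crossing 3x2. Involves strand 3? yes. Count so far: 5
Gen 7: crossing 2x3. Involves strand 3? yes. Count so far: 6
Gen 8: crossing 3x2. Involves strand 3? yes. Count so far: 7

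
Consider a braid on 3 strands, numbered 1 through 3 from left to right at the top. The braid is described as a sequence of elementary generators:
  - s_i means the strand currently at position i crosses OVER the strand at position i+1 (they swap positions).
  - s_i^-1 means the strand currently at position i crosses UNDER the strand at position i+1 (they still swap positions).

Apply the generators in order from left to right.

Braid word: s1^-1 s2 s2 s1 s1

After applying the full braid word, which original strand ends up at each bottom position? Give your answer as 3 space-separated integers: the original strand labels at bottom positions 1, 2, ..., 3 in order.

Gen 1 (s1^-1): strand 1 crosses under strand 2. Perm now: [2 1 3]
Gen 2 (s2): strand 1 crosses over strand 3. Perm now: [2 3 1]
Gen 3 (s2): strand 3 crosses over strand 1. Perm now: [2 1 3]
Gen 4 (s1): strand 2 crosses over strand 1. Perm now: [1 2 3]
Gen 5 (s1): strand 1 crosses over strand 2. Perm now: [2 1 3]

Answer: 2 1 3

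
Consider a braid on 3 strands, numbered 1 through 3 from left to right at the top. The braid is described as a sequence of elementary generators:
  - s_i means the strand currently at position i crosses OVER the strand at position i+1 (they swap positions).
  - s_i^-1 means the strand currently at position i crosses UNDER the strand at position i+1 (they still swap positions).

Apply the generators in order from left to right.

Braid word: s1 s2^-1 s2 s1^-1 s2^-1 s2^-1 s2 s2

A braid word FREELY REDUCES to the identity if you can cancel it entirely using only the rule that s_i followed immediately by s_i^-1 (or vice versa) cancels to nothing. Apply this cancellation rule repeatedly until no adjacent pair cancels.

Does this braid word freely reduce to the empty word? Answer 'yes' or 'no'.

Gen 1 (s1): push. Stack: [s1]
Gen 2 (s2^-1): push. Stack: [s1 s2^-1]
Gen 3 (s2): cancels prior s2^-1. Stack: [s1]
Gen 4 (s1^-1): cancels prior s1. Stack: []
Gen 5 (s2^-1): push. Stack: [s2^-1]
Gen 6 (s2^-1): push. Stack: [s2^-1 s2^-1]
Gen 7 (s2): cancels prior s2^-1. Stack: [s2^-1]
Gen 8 (s2): cancels prior s2^-1. Stack: []
Reduced word: (empty)

Answer: yes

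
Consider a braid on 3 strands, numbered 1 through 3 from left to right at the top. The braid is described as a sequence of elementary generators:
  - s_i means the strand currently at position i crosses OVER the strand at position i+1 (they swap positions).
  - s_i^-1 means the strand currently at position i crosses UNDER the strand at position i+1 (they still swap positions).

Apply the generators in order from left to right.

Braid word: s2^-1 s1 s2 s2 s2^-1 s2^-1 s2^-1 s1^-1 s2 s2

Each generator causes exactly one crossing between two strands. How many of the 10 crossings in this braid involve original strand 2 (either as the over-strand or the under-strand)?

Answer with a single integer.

Gen 1: crossing 2x3. Involves strand 2? yes. Count so far: 1
Gen 2: crossing 1x3. Involves strand 2? no. Count so far: 1
Gen 3: crossing 1x2. Involves strand 2? yes. Count so far: 2
Gen 4: crossing 2x1. Involves strand 2? yes. Count so far: 3
Gen 5: crossing 1x2. Involves strand 2? yes. Count so far: 4
Gen 6: crossing 2x1. Involves strand 2? yes. Count so far: 5
Gen 7: crossing 1x2. Involves strand 2? yes. Count so far: 6
Gen 8: crossing 3x2. Involves strand 2? yes. Count so far: 7
Gen 9: crossing 3x1. Involves strand 2? no. Count so far: 7
Gen 10: crossing 1x3. Involves strand 2? no. Count so far: 7

Answer: 7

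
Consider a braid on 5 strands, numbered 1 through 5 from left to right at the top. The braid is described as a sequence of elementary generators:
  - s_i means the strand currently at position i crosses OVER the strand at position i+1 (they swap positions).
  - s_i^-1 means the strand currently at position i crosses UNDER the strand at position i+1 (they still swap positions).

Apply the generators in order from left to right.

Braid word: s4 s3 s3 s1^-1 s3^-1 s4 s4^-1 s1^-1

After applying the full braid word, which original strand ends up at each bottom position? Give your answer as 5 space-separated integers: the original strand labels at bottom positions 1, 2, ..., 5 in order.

Answer: 1 2 5 3 4

Derivation:
Gen 1 (s4): strand 4 crosses over strand 5. Perm now: [1 2 3 5 4]
Gen 2 (s3): strand 3 crosses over strand 5. Perm now: [1 2 5 3 4]
Gen 3 (s3): strand 5 crosses over strand 3. Perm now: [1 2 3 5 4]
Gen 4 (s1^-1): strand 1 crosses under strand 2. Perm now: [2 1 3 5 4]
Gen 5 (s3^-1): strand 3 crosses under strand 5. Perm now: [2 1 5 3 4]
Gen 6 (s4): strand 3 crosses over strand 4. Perm now: [2 1 5 4 3]
Gen 7 (s4^-1): strand 4 crosses under strand 3. Perm now: [2 1 5 3 4]
Gen 8 (s1^-1): strand 2 crosses under strand 1. Perm now: [1 2 5 3 4]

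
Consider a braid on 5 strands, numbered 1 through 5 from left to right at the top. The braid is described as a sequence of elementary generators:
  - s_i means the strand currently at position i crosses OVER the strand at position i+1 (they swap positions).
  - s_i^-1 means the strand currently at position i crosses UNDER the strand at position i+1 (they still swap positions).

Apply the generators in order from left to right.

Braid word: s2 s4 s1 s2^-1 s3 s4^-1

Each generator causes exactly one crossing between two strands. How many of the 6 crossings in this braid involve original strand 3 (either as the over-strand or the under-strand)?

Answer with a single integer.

Gen 1: crossing 2x3. Involves strand 3? yes. Count so far: 1
Gen 2: crossing 4x5. Involves strand 3? no. Count so far: 1
Gen 3: crossing 1x3. Involves strand 3? yes. Count so far: 2
Gen 4: crossing 1x2. Involves strand 3? no. Count so far: 2
Gen 5: crossing 1x5. Involves strand 3? no. Count so far: 2
Gen 6: crossing 1x4. Involves strand 3? no. Count so far: 2

Answer: 2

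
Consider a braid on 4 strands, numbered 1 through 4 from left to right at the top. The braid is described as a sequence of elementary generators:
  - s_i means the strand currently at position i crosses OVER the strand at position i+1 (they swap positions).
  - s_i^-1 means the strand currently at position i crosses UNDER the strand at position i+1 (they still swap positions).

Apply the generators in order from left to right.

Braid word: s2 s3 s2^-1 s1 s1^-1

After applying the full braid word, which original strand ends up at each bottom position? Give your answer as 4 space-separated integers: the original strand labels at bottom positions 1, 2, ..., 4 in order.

Answer: 1 4 3 2

Derivation:
Gen 1 (s2): strand 2 crosses over strand 3. Perm now: [1 3 2 4]
Gen 2 (s3): strand 2 crosses over strand 4. Perm now: [1 3 4 2]
Gen 3 (s2^-1): strand 3 crosses under strand 4. Perm now: [1 4 3 2]
Gen 4 (s1): strand 1 crosses over strand 4. Perm now: [4 1 3 2]
Gen 5 (s1^-1): strand 4 crosses under strand 1. Perm now: [1 4 3 2]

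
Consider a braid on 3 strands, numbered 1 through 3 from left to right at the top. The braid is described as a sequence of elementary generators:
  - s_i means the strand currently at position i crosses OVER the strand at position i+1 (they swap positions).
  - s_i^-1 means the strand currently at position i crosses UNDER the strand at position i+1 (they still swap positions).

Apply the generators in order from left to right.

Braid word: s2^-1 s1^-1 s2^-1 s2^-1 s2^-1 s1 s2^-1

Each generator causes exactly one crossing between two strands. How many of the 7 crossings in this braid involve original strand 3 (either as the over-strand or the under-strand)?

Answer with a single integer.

Answer: 4

Derivation:
Gen 1: crossing 2x3. Involves strand 3? yes. Count so far: 1
Gen 2: crossing 1x3. Involves strand 3? yes. Count so far: 2
Gen 3: crossing 1x2. Involves strand 3? no. Count so far: 2
Gen 4: crossing 2x1. Involves strand 3? no. Count so far: 2
Gen 5: crossing 1x2. Involves strand 3? no. Count so far: 2
Gen 6: crossing 3x2. Involves strand 3? yes. Count so far: 3
Gen 7: crossing 3x1. Involves strand 3? yes. Count so far: 4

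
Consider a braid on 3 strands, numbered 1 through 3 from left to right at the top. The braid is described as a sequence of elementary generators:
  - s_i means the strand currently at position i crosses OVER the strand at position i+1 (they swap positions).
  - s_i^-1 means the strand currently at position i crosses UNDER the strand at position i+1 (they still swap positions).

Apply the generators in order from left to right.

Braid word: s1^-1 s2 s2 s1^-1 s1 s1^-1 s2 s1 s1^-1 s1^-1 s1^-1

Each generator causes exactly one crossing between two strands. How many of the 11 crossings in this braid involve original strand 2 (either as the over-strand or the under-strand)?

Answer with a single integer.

Gen 1: crossing 1x2. Involves strand 2? yes. Count so far: 1
Gen 2: crossing 1x3. Involves strand 2? no. Count so far: 1
Gen 3: crossing 3x1. Involves strand 2? no. Count so far: 1
Gen 4: crossing 2x1. Involves strand 2? yes. Count so far: 2
Gen 5: crossing 1x2. Involves strand 2? yes. Count so far: 3
Gen 6: crossing 2x1. Involves strand 2? yes. Count so far: 4
Gen 7: crossing 2x3. Involves strand 2? yes. Count so far: 5
Gen 8: crossing 1x3. Involves strand 2? no. Count so far: 5
Gen 9: crossing 3x1. Involves strand 2? no. Count so far: 5
Gen 10: crossing 1x3. Involves strand 2? no. Count so far: 5
Gen 11: crossing 3x1. Involves strand 2? no. Count so far: 5

Answer: 5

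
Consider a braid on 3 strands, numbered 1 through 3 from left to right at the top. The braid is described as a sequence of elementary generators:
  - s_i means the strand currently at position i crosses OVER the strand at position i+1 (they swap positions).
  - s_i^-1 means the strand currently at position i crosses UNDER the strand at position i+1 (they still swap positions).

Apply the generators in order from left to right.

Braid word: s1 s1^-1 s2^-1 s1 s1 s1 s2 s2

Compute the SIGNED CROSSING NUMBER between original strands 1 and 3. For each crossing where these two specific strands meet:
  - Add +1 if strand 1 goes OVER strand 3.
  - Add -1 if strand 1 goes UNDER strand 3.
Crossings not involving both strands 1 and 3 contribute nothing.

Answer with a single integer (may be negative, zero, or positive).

Answer: 1

Derivation:
Gen 1: crossing 1x2. Both 1&3? no. Sum: 0
Gen 2: crossing 2x1. Both 1&3? no. Sum: 0
Gen 3: crossing 2x3. Both 1&3? no. Sum: 0
Gen 4: 1 over 3. Both 1&3? yes. Contrib: +1. Sum: 1
Gen 5: 3 over 1. Both 1&3? yes. Contrib: -1. Sum: 0
Gen 6: 1 over 3. Both 1&3? yes. Contrib: +1. Sum: 1
Gen 7: crossing 1x2. Both 1&3? no. Sum: 1
Gen 8: crossing 2x1. Both 1&3? no. Sum: 1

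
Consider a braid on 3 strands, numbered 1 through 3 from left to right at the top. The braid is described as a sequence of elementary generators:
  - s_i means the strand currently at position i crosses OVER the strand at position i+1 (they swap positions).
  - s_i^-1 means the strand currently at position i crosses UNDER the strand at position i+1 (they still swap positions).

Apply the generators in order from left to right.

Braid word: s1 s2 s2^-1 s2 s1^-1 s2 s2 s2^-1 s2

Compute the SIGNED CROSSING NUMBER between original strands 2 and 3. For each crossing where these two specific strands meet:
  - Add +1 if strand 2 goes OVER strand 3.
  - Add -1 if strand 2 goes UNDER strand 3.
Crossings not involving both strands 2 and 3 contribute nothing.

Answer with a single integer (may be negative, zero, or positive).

Gen 1: crossing 1x2. Both 2&3? no. Sum: 0
Gen 2: crossing 1x3. Both 2&3? no. Sum: 0
Gen 3: crossing 3x1. Both 2&3? no. Sum: 0
Gen 4: crossing 1x3. Both 2&3? no. Sum: 0
Gen 5: 2 under 3. Both 2&3? yes. Contrib: -1. Sum: -1
Gen 6: crossing 2x1. Both 2&3? no. Sum: -1
Gen 7: crossing 1x2. Both 2&3? no. Sum: -1
Gen 8: crossing 2x1. Both 2&3? no. Sum: -1
Gen 9: crossing 1x2. Both 2&3? no. Sum: -1

Answer: -1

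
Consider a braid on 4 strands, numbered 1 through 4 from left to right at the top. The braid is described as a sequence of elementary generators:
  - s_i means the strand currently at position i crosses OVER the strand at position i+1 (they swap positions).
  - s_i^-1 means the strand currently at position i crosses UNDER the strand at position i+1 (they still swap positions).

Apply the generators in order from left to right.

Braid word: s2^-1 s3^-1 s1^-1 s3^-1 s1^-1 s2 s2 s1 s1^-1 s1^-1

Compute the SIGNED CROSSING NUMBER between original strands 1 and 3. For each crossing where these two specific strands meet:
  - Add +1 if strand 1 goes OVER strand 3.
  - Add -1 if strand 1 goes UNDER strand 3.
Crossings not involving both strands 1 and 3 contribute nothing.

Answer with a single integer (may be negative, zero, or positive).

Answer: 1

Derivation:
Gen 1: crossing 2x3. Both 1&3? no. Sum: 0
Gen 2: crossing 2x4. Both 1&3? no. Sum: 0
Gen 3: 1 under 3. Both 1&3? yes. Contrib: -1. Sum: -1
Gen 4: crossing 4x2. Both 1&3? no. Sum: -1
Gen 5: 3 under 1. Both 1&3? yes. Contrib: +1. Sum: 0
Gen 6: crossing 3x2. Both 1&3? no. Sum: 0
Gen 7: crossing 2x3. Both 1&3? no. Sum: 0
Gen 8: 1 over 3. Both 1&3? yes. Contrib: +1. Sum: 1
Gen 9: 3 under 1. Both 1&3? yes. Contrib: +1. Sum: 2
Gen 10: 1 under 3. Both 1&3? yes. Contrib: -1. Sum: 1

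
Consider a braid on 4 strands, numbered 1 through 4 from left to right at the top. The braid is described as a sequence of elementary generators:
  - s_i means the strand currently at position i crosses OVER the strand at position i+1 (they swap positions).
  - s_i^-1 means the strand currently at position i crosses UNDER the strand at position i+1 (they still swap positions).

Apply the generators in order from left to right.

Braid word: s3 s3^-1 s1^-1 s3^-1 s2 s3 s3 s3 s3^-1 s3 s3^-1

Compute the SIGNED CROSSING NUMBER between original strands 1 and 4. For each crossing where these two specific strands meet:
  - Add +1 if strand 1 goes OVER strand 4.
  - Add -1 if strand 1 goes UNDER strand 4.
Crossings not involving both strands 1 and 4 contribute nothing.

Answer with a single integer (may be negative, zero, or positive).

Answer: 1

Derivation:
Gen 1: crossing 3x4. Both 1&4? no. Sum: 0
Gen 2: crossing 4x3. Both 1&4? no. Sum: 0
Gen 3: crossing 1x2. Both 1&4? no. Sum: 0
Gen 4: crossing 3x4. Both 1&4? no. Sum: 0
Gen 5: 1 over 4. Both 1&4? yes. Contrib: +1. Sum: 1
Gen 6: crossing 1x3. Both 1&4? no. Sum: 1
Gen 7: crossing 3x1. Both 1&4? no. Sum: 1
Gen 8: crossing 1x3. Both 1&4? no. Sum: 1
Gen 9: crossing 3x1. Both 1&4? no. Sum: 1
Gen 10: crossing 1x3. Both 1&4? no. Sum: 1
Gen 11: crossing 3x1. Both 1&4? no. Sum: 1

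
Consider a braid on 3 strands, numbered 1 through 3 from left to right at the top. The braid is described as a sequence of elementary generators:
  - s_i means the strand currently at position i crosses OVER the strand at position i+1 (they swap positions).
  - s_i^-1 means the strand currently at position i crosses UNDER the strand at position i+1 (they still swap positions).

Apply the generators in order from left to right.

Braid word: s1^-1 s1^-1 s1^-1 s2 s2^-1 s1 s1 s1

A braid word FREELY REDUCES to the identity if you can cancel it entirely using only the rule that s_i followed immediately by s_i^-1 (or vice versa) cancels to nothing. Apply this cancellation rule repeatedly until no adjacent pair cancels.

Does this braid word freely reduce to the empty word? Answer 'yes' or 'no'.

Answer: yes

Derivation:
Gen 1 (s1^-1): push. Stack: [s1^-1]
Gen 2 (s1^-1): push. Stack: [s1^-1 s1^-1]
Gen 3 (s1^-1): push. Stack: [s1^-1 s1^-1 s1^-1]
Gen 4 (s2): push. Stack: [s1^-1 s1^-1 s1^-1 s2]
Gen 5 (s2^-1): cancels prior s2. Stack: [s1^-1 s1^-1 s1^-1]
Gen 6 (s1): cancels prior s1^-1. Stack: [s1^-1 s1^-1]
Gen 7 (s1): cancels prior s1^-1. Stack: [s1^-1]
Gen 8 (s1): cancels prior s1^-1. Stack: []
Reduced word: (empty)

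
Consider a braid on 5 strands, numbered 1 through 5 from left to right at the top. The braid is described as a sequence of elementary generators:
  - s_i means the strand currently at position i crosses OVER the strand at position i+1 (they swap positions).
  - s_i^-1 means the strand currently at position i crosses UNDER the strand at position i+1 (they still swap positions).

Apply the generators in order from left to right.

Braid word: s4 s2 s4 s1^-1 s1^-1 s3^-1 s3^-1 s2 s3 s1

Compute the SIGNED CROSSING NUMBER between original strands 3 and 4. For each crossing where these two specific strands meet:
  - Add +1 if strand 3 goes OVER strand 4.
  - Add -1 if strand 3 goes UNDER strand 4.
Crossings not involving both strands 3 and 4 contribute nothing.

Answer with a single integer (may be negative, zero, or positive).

Gen 1: crossing 4x5. Both 3&4? no. Sum: 0
Gen 2: crossing 2x3. Both 3&4? no. Sum: 0
Gen 3: crossing 5x4. Both 3&4? no. Sum: 0
Gen 4: crossing 1x3. Both 3&4? no. Sum: 0
Gen 5: crossing 3x1. Both 3&4? no. Sum: 0
Gen 6: crossing 2x4. Both 3&4? no. Sum: 0
Gen 7: crossing 4x2. Both 3&4? no. Sum: 0
Gen 8: crossing 3x2. Both 3&4? no. Sum: 0
Gen 9: 3 over 4. Both 3&4? yes. Contrib: +1. Sum: 1
Gen 10: crossing 1x2. Both 3&4? no. Sum: 1

Answer: 1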